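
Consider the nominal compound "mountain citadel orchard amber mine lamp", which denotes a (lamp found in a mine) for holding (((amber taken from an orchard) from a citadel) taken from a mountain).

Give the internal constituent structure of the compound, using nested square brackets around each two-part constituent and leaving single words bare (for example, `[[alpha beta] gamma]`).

[[mountain [citadel [orchard amber]]] [mine lamp]]

Overall it is a kind of lamp (specifically "mine lamp"); the modifier is "mountain citadel orchard amber".
Within "mountain citadel orchard amber", the head is "amber" (specifically "citadel orchard amber") and the modifier is "mountain".
Within "citadel orchard amber", the head is "amber" (specifically "orchard amber") and the modifier is "citadel".
Within "orchard amber", the head is "amber" and the modifier is "orchard".
Within "mine lamp", the head is "lamp" and the modifier is "mine".
So the structure is [[mountain [citadel [orchard amber]]] [mine lamp]].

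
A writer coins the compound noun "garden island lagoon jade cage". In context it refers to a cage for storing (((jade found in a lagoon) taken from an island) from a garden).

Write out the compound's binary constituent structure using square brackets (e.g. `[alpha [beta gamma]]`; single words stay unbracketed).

Whole compound: head "cage", modifier "garden island lagoon jade".
Within "garden island lagoon jade", the head is "jade" (specifically "island lagoon jade") and the modifier is "garden".
Within "island lagoon jade", the head is "jade" (specifically "lagoon jade") and the modifier is "island".
Within "lagoon jade", the head is "jade" and the modifier is "lagoon".
Putting it together: [[garden [island [lagoon jade]]] cage].

[[garden [island [lagoon jade]]] cage]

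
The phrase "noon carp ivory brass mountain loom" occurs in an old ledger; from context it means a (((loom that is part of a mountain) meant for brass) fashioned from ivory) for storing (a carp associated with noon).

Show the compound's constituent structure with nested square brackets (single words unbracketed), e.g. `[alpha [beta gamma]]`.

[[noon carp] [ivory [brass [mountain loom]]]]

The outermost head in the paraphrase is "loom" (specifically "ivory brass mountain loom"), modified by "noon carp".
Within "noon carp", the head is "carp" and the modifier is "noon".
Within "ivory brass mountain loom", the head is "loom" (specifically "brass mountain loom") and the modifier is "ivory".
Within "brass mountain loom", the head is "loom" (specifically "mountain loom") and the modifier is "brass".
Within "mountain loom", the head is "loom" and the modifier is "mountain".
Assembled: [[noon carp] [ivory [brass [mountain loom]]]].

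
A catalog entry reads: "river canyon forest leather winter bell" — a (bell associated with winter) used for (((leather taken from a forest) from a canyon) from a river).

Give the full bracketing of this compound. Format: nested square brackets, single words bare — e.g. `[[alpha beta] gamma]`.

[[river [canyon [forest leather]]] [winter bell]]

At the top level: head "bell" (specifically "winter bell"); modifier "river canyon forest leather".
Inside "river canyon forest leather": head "leather" (specifically "canyon forest leather"), modifier "river".
Inside "canyon forest leather": head "leather" (specifically "forest leather"), modifier "canyon".
Inside "forest leather": head "leather", modifier "forest".
Inside "winter bell": head "bell", modifier "winter".
So the structure is [[river [canyon [forest leather]]] [winter bell]].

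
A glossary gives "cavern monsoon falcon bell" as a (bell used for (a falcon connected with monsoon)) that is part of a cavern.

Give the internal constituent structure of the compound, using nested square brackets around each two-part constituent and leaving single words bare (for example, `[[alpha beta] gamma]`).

The outermost head in the paraphrase is "bell" (specifically "monsoon falcon bell"), modified by "cavern".
Within "monsoon falcon bell", the head is "bell" and the modifier is "monsoon falcon".
Within "monsoon falcon", the head is "falcon" and the modifier is "monsoon".
Assembled: [cavern [[monsoon falcon] bell]].

[cavern [[monsoon falcon] bell]]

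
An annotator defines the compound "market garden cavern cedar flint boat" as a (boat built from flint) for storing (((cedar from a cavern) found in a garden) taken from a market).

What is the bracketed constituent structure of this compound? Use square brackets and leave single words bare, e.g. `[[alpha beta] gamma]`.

At the top level: head "boat" (specifically "flint boat"); modifier "market garden cavern cedar".
Within "market garden cavern cedar", the head is "cedar" (specifically "garden cavern cedar") and the modifier is "market".
Within "garden cavern cedar", the head is "cedar" (specifically "cavern cedar") and the modifier is "garden".
Within "cavern cedar", the head is "cedar" and the modifier is "cavern".
Within "flint boat", the head is "boat" and the modifier is "flint".
Assembled: [[market [garden [cavern cedar]]] [flint boat]].

[[market [garden [cavern cedar]]] [flint boat]]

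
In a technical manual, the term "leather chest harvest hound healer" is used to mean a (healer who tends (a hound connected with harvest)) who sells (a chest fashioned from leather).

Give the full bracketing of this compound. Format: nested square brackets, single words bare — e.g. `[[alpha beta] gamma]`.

The outermost head in the paraphrase is "healer" (specifically "harvest hound healer"), modified by "leather chest".
Within "leather chest", the head is "chest" and the modifier is "leather".
Within "harvest hound healer", the head is "healer" and the modifier is "harvest hound".
Within "harvest hound", the head is "hound" and the modifier is "harvest".
So the structure is [[leather chest] [[harvest hound] healer]].

[[leather chest] [[harvest hound] healer]]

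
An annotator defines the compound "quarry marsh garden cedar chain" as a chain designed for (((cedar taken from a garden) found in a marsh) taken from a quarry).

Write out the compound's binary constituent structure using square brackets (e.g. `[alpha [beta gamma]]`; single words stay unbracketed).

[[quarry [marsh [garden cedar]]] chain]

Overall it is a kind of chain; the modifier is "quarry marsh garden cedar".
"quarry marsh garden cedar" → head "cedar" (specifically "marsh garden cedar"), modifier "quarry".
"marsh garden cedar" → head "cedar" (specifically "garden cedar"), modifier "marsh".
"garden cedar" → head "cedar", modifier "garden".
Assembled: [[quarry [marsh [garden cedar]]] chain].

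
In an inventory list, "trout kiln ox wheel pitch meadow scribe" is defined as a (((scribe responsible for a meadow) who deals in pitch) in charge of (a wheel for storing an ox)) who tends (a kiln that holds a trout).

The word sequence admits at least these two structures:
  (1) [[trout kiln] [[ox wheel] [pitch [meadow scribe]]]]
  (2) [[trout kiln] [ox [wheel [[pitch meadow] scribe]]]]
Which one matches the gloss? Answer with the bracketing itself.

The paraphrase's head is the "scribe" part ("ox wheel pitch meadow scribe"); its modifier is "trout kiln".
That top-level split, carried through the inner groups, gives [[trout kiln] [[ox wheel] [pitch [meadow scribe]]]].

[[trout kiln] [[ox wheel] [pitch [meadow scribe]]]]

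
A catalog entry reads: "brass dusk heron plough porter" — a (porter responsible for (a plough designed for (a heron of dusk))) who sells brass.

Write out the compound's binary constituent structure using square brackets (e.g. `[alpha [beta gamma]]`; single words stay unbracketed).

[brass [[[dusk heron] plough] porter]]

Whole compound: head "porter" (specifically "dusk heron plough porter"), modifier "brass".
Within "dusk heron plough porter", the head is "porter" and the modifier is "dusk heron plough".
Within "dusk heron plough", the head is "plough" and the modifier is "dusk heron".
Within "dusk heron", the head is "heron" and the modifier is "dusk".
Putting it together: [brass [[[dusk heron] plough] porter]].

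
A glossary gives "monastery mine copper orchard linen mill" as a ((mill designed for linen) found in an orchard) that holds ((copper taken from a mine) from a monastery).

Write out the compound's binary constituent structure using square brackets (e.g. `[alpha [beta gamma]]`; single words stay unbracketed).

Whole compound: head "mill" (specifically "orchard linen mill"), modifier "monastery mine copper".
"monastery mine copper" → head "copper" (specifically "mine copper"), modifier "monastery".
"mine copper" → head "copper", modifier "mine".
"orchard linen mill" → head "mill" (specifically "linen mill"), modifier "orchard".
"linen mill" → head "mill", modifier "linen".
So the structure is [[monastery [mine copper]] [orchard [linen mill]]].

[[monastery [mine copper]] [orchard [linen mill]]]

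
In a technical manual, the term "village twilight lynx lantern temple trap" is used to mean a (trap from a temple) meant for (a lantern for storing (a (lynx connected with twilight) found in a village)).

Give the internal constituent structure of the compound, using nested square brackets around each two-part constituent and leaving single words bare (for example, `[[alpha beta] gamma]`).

[[[village [twilight lynx]] lantern] [temple trap]]

The outermost head in the paraphrase is "trap" (specifically "temple trap"), modified by "village twilight lynx lantern".
Inside "village twilight lynx lantern": head "lantern", modifier "village twilight lynx".
Inside "village twilight lynx": head "lynx" (specifically "twilight lynx"), modifier "village".
Inside "twilight lynx": head "lynx", modifier "twilight".
Inside "temple trap": head "trap", modifier "temple".
Putting it together: [[[village [twilight lynx]] lantern] [temple trap]].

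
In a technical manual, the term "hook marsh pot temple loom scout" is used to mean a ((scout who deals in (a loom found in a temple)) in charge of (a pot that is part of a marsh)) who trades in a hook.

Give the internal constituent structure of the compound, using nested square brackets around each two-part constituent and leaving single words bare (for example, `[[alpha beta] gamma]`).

[hook [[marsh pot] [[temple loom] scout]]]

Whole compound: head "scout" (specifically "marsh pot temple loom scout"), modifier "hook".
"marsh pot temple loom scout" → head "scout" (specifically "temple loom scout"), modifier "marsh pot".
"marsh pot" → head "pot", modifier "marsh".
"temple loom scout" → head "scout", modifier "temple loom".
"temple loom" → head "loom", modifier "temple".
Putting it together: [hook [[marsh pot] [[temple loom] scout]]].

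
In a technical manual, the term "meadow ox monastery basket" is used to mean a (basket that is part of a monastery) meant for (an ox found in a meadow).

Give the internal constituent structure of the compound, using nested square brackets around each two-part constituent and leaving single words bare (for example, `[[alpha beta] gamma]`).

Whole compound: head "basket" (specifically "monastery basket"), modifier "meadow ox".
"meadow ox" → head "ox", modifier "meadow".
"monastery basket" → head "basket", modifier "monastery".
So the structure is [[meadow ox] [monastery basket]].

[[meadow ox] [monastery basket]]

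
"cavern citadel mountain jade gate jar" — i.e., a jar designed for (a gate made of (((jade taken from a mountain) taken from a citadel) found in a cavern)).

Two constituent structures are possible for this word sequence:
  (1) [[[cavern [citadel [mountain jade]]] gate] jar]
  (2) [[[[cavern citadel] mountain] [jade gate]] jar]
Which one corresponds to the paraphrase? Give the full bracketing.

The paraphrase's head is the "jar" part ("jar"); its modifier is "cavern citadel mountain jade gate".
That top-level split, carried through the inner groups, gives [[[cavern [citadel [mountain jade]]] gate] jar].

[[[cavern [citadel [mountain jade]]] gate] jar]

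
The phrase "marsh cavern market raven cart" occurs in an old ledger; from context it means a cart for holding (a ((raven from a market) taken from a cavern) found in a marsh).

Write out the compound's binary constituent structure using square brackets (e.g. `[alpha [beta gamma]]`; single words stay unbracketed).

[[marsh [cavern [market raven]]] cart]

Whole compound: head "cart", modifier "marsh cavern market raven".
"marsh cavern market raven" → head "raven" (specifically "cavern market raven"), modifier "marsh".
"cavern market raven" → head "raven" (specifically "market raven"), modifier "cavern".
"market raven" → head "raven", modifier "market".
So the structure is [[marsh [cavern [market raven]]] cart].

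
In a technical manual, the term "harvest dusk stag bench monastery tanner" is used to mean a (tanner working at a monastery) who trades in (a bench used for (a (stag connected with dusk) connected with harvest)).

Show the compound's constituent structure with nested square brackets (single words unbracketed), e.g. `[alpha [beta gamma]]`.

Whole compound: head "tanner" (specifically "monastery tanner"), modifier "harvest dusk stag bench".
Within "harvest dusk stag bench", the head is "bench" and the modifier is "harvest dusk stag".
Within "harvest dusk stag", the head is "stag" (specifically "dusk stag") and the modifier is "harvest".
Within "dusk stag", the head is "stag" and the modifier is "dusk".
Within "monastery tanner", the head is "tanner" and the modifier is "monastery".
Putting it together: [[[harvest [dusk stag]] bench] [monastery tanner]].

[[[harvest [dusk stag]] bench] [monastery tanner]]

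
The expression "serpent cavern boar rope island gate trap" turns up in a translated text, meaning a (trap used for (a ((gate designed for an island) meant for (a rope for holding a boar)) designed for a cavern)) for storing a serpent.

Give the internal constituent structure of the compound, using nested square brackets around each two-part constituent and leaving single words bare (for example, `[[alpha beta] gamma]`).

Overall it is a kind of trap (specifically "cavern boar rope island gate trap"); the modifier is "serpent".
"cavern boar rope island gate trap" → head "trap", modifier "cavern boar rope island gate".
"cavern boar rope island gate" → head "gate" (specifically "boar rope island gate"), modifier "cavern".
"boar rope island gate" → head "gate" (specifically "island gate"), modifier "boar rope".
"boar rope" → head "rope", modifier "boar".
"island gate" → head "gate", modifier "island".
So the structure is [serpent [[cavern [[boar rope] [island gate]]] trap]].

[serpent [[cavern [[boar rope] [island gate]]] trap]]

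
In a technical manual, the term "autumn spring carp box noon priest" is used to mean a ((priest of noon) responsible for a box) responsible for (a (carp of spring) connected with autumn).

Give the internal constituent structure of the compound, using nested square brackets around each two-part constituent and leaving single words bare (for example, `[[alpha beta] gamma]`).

[[autumn [spring carp]] [box [noon priest]]]

The outermost head in the paraphrase is "priest" (specifically "box noon priest"), modified by "autumn spring carp".
Inside "autumn spring carp": head "carp" (specifically "spring carp"), modifier "autumn".
Inside "spring carp": head "carp", modifier "spring".
Inside "box noon priest": head "priest" (specifically "noon priest"), modifier "box".
Inside "noon priest": head "priest", modifier "noon".
Putting it together: [[autumn [spring carp]] [box [noon priest]]].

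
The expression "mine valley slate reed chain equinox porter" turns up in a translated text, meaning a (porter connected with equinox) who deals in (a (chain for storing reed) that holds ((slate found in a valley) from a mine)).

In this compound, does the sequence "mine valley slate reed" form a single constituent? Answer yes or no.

The top-level split is [mine valley slate reed chain] [equinox porter]; the full structure is [[[mine [valley slate]] [reed chain]] [equinox porter]].
"mine valley slate reed" straddles a constituent boundary, so it is not a single unit.

no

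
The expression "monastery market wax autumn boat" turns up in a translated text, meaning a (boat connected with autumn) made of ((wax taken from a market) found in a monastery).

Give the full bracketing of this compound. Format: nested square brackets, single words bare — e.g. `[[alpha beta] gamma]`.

[[monastery [market wax]] [autumn boat]]

The outermost head in the paraphrase is "boat" (specifically "autumn boat"), modified by "monastery market wax".
Inside "monastery market wax": head "wax" (specifically "market wax"), modifier "monastery".
Inside "market wax": head "wax", modifier "market".
Inside "autumn boat": head "boat", modifier "autumn".
Putting it together: [[monastery [market wax]] [autumn boat]].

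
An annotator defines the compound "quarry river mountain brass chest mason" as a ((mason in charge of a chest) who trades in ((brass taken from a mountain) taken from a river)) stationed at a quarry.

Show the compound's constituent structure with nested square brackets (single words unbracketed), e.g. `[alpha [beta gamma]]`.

At the top level: head "mason" (specifically "river mountain brass chest mason"); modifier "quarry".
Within "river mountain brass chest mason", the head is "mason" (specifically "chest mason") and the modifier is "river mountain brass".
Within "river mountain brass", the head is "brass" (specifically "mountain brass") and the modifier is "river".
Within "mountain brass", the head is "brass" and the modifier is "mountain".
Within "chest mason", the head is "mason" and the modifier is "chest".
Putting it together: [quarry [[river [mountain brass]] [chest mason]]].

[quarry [[river [mountain brass]] [chest mason]]]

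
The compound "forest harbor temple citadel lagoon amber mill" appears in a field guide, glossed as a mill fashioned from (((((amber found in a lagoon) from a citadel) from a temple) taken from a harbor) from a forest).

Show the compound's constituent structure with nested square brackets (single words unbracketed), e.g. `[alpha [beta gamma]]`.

[[forest [harbor [temple [citadel [lagoon amber]]]]] mill]

Overall it is a kind of mill; the modifier is "forest harbor temple citadel lagoon amber".
Inside "forest harbor temple citadel lagoon amber": head "amber" (specifically "harbor temple citadel lagoon amber"), modifier "forest".
Inside "harbor temple citadel lagoon amber": head "amber" (specifically "temple citadel lagoon amber"), modifier "harbor".
Inside "temple citadel lagoon amber": head "amber" (specifically "citadel lagoon amber"), modifier "temple".
Inside "citadel lagoon amber": head "amber" (specifically "lagoon amber"), modifier "citadel".
Inside "lagoon amber": head "amber", modifier "lagoon".
Assembled: [[forest [harbor [temple [citadel [lagoon amber]]]]] mill].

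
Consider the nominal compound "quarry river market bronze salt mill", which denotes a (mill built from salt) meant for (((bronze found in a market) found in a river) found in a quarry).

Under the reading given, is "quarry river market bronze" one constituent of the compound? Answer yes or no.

yes

The paraphrase groups the words so that "quarry river market bronze" is one unit: it corresponds to a single parenthesized sub-phrase.
The full structure is [[quarry [river [market bronze]]] [salt mill]], in which [quarry river market bronze] is a constituent.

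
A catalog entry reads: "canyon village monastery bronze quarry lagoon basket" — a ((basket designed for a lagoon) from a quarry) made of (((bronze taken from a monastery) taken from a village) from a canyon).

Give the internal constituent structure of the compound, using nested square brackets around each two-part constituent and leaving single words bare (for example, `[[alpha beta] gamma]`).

[[canyon [village [monastery bronze]]] [quarry [lagoon basket]]]

Overall it is a kind of basket (specifically "quarry lagoon basket"); the modifier is "canyon village monastery bronze".
Within "canyon village monastery bronze", the head is "bronze" (specifically "village monastery bronze") and the modifier is "canyon".
Within "village monastery bronze", the head is "bronze" (specifically "monastery bronze") and the modifier is "village".
Within "monastery bronze", the head is "bronze" and the modifier is "monastery".
Within "quarry lagoon basket", the head is "basket" (specifically "lagoon basket") and the modifier is "quarry".
Within "lagoon basket", the head is "basket" and the modifier is "lagoon".
So the structure is [[canyon [village [monastery bronze]]] [quarry [lagoon basket]]].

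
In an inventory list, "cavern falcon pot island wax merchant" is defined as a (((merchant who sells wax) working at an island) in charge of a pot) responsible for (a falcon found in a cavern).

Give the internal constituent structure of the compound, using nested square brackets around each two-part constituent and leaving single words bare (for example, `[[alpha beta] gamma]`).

[[cavern falcon] [pot [island [wax merchant]]]]

Whole compound: head "merchant" (specifically "pot island wax merchant"), modifier "cavern falcon".
Within "cavern falcon", the head is "falcon" and the modifier is "cavern".
Within "pot island wax merchant", the head is "merchant" (specifically "island wax merchant") and the modifier is "pot".
Within "island wax merchant", the head is "merchant" (specifically "wax merchant") and the modifier is "island".
Within "wax merchant", the head is "merchant" and the modifier is "wax".
So the structure is [[cavern falcon] [pot [island [wax merchant]]]].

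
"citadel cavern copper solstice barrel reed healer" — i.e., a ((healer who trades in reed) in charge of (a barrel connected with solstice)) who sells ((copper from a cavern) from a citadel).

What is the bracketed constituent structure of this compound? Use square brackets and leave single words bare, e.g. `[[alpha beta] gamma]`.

[[citadel [cavern copper]] [[solstice barrel] [reed healer]]]

Whole compound: head "healer" (specifically "solstice barrel reed healer"), modifier "citadel cavern copper".
Inside "citadel cavern copper": head "copper" (specifically "cavern copper"), modifier "citadel".
Inside "cavern copper": head "copper", modifier "cavern".
Inside "solstice barrel reed healer": head "healer" (specifically "reed healer"), modifier "solstice barrel".
Inside "solstice barrel": head "barrel", modifier "solstice".
Inside "reed healer": head "healer", modifier "reed".
Putting it together: [[citadel [cavern copper]] [[solstice barrel] [reed healer]]].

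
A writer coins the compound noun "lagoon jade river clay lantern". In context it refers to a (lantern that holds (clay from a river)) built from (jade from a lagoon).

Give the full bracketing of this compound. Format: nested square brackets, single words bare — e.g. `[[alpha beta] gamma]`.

Overall it is a kind of lantern (specifically "river clay lantern"); the modifier is "lagoon jade".
Within "lagoon jade", the head is "jade" and the modifier is "lagoon".
Within "river clay lantern", the head is "lantern" and the modifier is "river clay".
Within "river clay", the head is "clay" and the modifier is "river".
Assembled: [[lagoon jade] [[river clay] lantern]].

[[lagoon jade] [[river clay] lantern]]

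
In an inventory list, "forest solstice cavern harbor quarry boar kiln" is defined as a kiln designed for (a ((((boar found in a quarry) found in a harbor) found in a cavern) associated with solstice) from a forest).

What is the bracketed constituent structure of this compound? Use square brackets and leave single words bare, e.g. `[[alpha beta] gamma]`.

The outermost head in the paraphrase is "kiln", modified by "forest solstice cavern harbor quarry boar".
Inside "forest solstice cavern harbor quarry boar": head "boar" (specifically "solstice cavern harbor quarry boar"), modifier "forest".
Inside "solstice cavern harbor quarry boar": head "boar" (specifically "cavern harbor quarry boar"), modifier "solstice".
Inside "cavern harbor quarry boar": head "boar" (specifically "harbor quarry boar"), modifier "cavern".
Inside "harbor quarry boar": head "boar" (specifically "quarry boar"), modifier "harbor".
Inside "quarry boar": head "boar", modifier "quarry".
Assembled: [[forest [solstice [cavern [harbor [quarry boar]]]]] kiln].

[[forest [solstice [cavern [harbor [quarry boar]]]]] kiln]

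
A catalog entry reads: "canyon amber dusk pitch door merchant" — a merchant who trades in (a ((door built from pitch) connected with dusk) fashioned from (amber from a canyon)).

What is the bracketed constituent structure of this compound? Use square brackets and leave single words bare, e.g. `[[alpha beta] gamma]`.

Overall it is a kind of merchant; the modifier is "canyon amber dusk pitch door".
Within "canyon amber dusk pitch door", the head is "door" (specifically "dusk pitch door") and the modifier is "canyon amber".
Within "canyon amber", the head is "amber" and the modifier is "canyon".
Within "dusk pitch door", the head is "door" (specifically "pitch door") and the modifier is "dusk".
Within "pitch door", the head is "door" and the modifier is "pitch".
Putting it together: [[[canyon amber] [dusk [pitch door]]] merchant].

[[[canyon amber] [dusk [pitch door]]] merchant]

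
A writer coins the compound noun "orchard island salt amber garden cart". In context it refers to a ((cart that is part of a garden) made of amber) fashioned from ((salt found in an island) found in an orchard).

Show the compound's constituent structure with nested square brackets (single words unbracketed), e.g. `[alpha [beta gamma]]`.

At the top level: head "cart" (specifically "amber garden cart"); modifier "orchard island salt".
Within "orchard island salt", the head is "salt" (specifically "island salt") and the modifier is "orchard".
Within "island salt", the head is "salt" and the modifier is "island".
Within "amber garden cart", the head is "cart" (specifically "garden cart") and the modifier is "amber".
Within "garden cart", the head is "cart" and the modifier is "garden".
Assembled: [[orchard [island salt]] [amber [garden cart]]].

[[orchard [island salt]] [amber [garden cart]]]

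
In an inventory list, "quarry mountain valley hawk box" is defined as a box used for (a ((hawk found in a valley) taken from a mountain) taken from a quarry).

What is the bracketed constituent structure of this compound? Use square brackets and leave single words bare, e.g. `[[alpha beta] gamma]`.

[[quarry [mountain [valley hawk]]] box]

Whole compound: head "box", modifier "quarry mountain valley hawk".
Inside "quarry mountain valley hawk": head "hawk" (specifically "mountain valley hawk"), modifier "quarry".
Inside "mountain valley hawk": head "hawk" (specifically "valley hawk"), modifier "mountain".
Inside "valley hawk": head "hawk", modifier "valley".
So the structure is [[quarry [mountain [valley hawk]]] box].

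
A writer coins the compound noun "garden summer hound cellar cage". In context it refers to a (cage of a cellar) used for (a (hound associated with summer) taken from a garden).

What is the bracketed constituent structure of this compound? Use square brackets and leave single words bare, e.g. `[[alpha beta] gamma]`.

The outermost head in the paraphrase is "cage" (specifically "cellar cage"), modified by "garden summer hound".
Inside "garden summer hound": head "hound" (specifically "summer hound"), modifier "garden".
Inside "summer hound": head "hound", modifier "summer".
Inside "cellar cage": head "cage", modifier "cellar".
So the structure is [[garden [summer hound]] [cellar cage]].

[[garden [summer hound]] [cellar cage]]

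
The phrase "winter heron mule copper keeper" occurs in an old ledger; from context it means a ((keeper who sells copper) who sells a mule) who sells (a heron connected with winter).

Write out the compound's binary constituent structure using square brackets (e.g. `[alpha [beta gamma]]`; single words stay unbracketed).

[[winter heron] [mule [copper keeper]]]

The outermost head in the paraphrase is "keeper" (specifically "mule copper keeper"), modified by "winter heron".
Inside "winter heron": head "heron", modifier "winter".
Inside "mule copper keeper": head "keeper" (specifically "copper keeper"), modifier "mule".
Inside "copper keeper": head "keeper", modifier "copper".
Putting it together: [[winter heron] [mule [copper keeper]]].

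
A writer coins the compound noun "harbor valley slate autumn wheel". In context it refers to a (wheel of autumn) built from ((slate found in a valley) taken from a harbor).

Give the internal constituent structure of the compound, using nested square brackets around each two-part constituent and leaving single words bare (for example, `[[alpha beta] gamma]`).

Overall it is a kind of wheel (specifically "autumn wheel"); the modifier is "harbor valley slate".
"harbor valley slate" → head "slate" (specifically "valley slate"), modifier "harbor".
"valley slate" → head "slate", modifier "valley".
"autumn wheel" → head "wheel", modifier "autumn".
Putting it together: [[harbor [valley slate]] [autumn wheel]].

[[harbor [valley slate]] [autumn wheel]]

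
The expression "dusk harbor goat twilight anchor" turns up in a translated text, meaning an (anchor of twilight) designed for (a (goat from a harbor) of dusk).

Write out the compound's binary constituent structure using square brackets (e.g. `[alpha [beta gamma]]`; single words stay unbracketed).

Overall it is a kind of anchor (specifically "twilight anchor"); the modifier is "dusk harbor goat".
"dusk harbor goat" → head "goat" (specifically "harbor goat"), modifier "dusk".
"harbor goat" → head "goat", modifier "harbor".
"twilight anchor" → head "anchor", modifier "twilight".
So the structure is [[dusk [harbor goat]] [twilight anchor]].

[[dusk [harbor goat]] [twilight anchor]]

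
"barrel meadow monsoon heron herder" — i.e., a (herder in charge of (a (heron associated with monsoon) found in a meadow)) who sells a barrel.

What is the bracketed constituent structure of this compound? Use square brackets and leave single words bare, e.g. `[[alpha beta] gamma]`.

The outermost head in the paraphrase is "herder" (specifically "meadow monsoon heron herder"), modified by "barrel".
Within "meadow monsoon heron herder", the head is "herder" and the modifier is "meadow monsoon heron".
Within "meadow monsoon heron", the head is "heron" (specifically "monsoon heron") and the modifier is "meadow".
Within "monsoon heron", the head is "heron" and the modifier is "monsoon".
Putting it together: [barrel [[meadow [monsoon heron]] herder]].

[barrel [[meadow [monsoon heron]] herder]]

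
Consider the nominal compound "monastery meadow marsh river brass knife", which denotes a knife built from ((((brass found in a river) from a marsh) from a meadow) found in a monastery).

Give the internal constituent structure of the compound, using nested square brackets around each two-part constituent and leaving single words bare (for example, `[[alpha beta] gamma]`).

[[monastery [meadow [marsh [river brass]]]] knife]

Overall it is a kind of knife; the modifier is "monastery meadow marsh river brass".
"monastery meadow marsh river brass" → head "brass" (specifically "meadow marsh river brass"), modifier "monastery".
"meadow marsh river brass" → head "brass" (specifically "marsh river brass"), modifier "meadow".
"marsh river brass" → head "brass" (specifically "river brass"), modifier "marsh".
"river brass" → head "brass", modifier "river".
Putting it together: [[monastery [meadow [marsh [river brass]]]] knife].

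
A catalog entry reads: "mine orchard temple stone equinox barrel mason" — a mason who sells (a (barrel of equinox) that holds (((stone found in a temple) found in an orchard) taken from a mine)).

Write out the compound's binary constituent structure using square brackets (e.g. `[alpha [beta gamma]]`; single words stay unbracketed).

Whole compound: head "mason", modifier "mine orchard temple stone equinox barrel".
Within "mine orchard temple stone equinox barrel", the head is "barrel" (specifically "equinox barrel") and the modifier is "mine orchard temple stone".
Within "mine orchard temple stone", the head is "stone" (specifically "orchard temple stone") and the modifier is "mine".
Within "orchard temple stone", the head is "stone" (specifically "temple stone") and the modifier is "orchard".
Within "temple stone", the head is "stone" and the modifier is "temple".
Within "equinox barrel", the head is "barrel" and the modifier is "equinox".
Assembled: [[[mine [orchard [temple stone]]] [equinox barrel]] mason].

[[[mine [orchard [temple stone]]] [equinox barrel]] mason]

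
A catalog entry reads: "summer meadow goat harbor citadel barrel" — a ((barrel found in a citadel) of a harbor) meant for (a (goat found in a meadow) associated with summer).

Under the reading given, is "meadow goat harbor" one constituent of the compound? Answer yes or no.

no

The top-level split is [summer meadow goat] [harbor citadel barrel]; the full structure is [[summer [meadow goat]] [harbor [citadel barrel]]].
"meadow goat harbor" straddles a constituent boundary, so it is not a single unit.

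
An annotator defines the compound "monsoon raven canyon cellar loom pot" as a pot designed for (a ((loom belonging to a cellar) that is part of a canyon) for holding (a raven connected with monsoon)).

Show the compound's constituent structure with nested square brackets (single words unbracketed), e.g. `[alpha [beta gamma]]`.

Overall it is a kind of pot; the modifier is "monsoon raven canyon cellar loom".
"monsoon raven canyon cellar loom" → head "loom" (specifically "canyon cellar loom"), modifier "monsoon raven".
"monsoon raven" → head "raven", modifier "monsoon".
"canyon cellar loom" → head "loom" (specifically "cellar loom"), modifier "canyon".
"cellar loom" → head "loom", modifier "cellar".
So the structure is [[[monsoon raven] [canyon [cellar loom]]] pot].

[[[monsoon raven] [canyon [cellar loom]]] pot]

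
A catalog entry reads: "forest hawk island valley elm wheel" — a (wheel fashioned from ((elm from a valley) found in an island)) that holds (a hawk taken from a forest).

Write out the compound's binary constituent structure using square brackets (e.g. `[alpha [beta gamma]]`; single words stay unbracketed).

[[forest hawk] [[island [valley elm]] wheel]]

The outermost head in the paraphrase is "wheel" (specifically "island valley elm wheel"), modified by "forest hawk".
"forest hawk" → head "hawk", modifier "forest".
"island valley elm wheel" → head "wheel", modifier "island valley elm".
"island valley elm" → head "elm" (specifically "valley elm"), modifier "island".
"valley elm" → head "elm", modifier "valley".
So the structure is [[forest hawk] [[island [valley elm]] wheel]].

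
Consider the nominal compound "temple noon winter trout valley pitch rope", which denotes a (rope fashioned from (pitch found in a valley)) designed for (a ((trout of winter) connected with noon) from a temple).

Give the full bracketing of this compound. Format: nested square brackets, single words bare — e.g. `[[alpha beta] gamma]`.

The outermost head in the paraphrase is "rope" (specifically "valley pitch rope"), modified by "temple noon winter trout".
Within "temple noon winter trout", the head is "trout" (specifically "noon winter trout") and the modifier is "temple".
Within "noon winter trout", the head is "trout" (specifically "winter trout") and the modifier is "noon".
Within "winter trout", the head is "trout" and the modifier is "winter".
Within "valley pitch rope", the head is "rope" and the modifier is "valley pitch".
Within "valley pitch", the head is "pitch" and the modifier is "valley".
Assembled: [[temple [noon [winter trout]]] [[valley pitch] rope]].

[[temple [noon [winter trout]]] [[valley pitch] rope]]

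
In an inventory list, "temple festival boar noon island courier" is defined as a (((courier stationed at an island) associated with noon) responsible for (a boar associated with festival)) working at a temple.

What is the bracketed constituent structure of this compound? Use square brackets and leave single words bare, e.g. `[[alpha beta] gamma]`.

[temple [[festival boar] [noon [island courier]]]]

Whole compound: head "courier" (specifically "festival boar noon island courier"), modifier "temple".
Inside "festival boar noon island courier": head "courier" (specifically "noon island courier"), modifier "festival boar".
Inside "festival boar": head "boar", modifier "festival".
Inside "noon island courier": head "courier" (specifically "island courier"), modifier "noon".
Inside "island courier": head "courier", modifier "island".
Assembled: [temple [[festival boar] [noon [island courier]]]].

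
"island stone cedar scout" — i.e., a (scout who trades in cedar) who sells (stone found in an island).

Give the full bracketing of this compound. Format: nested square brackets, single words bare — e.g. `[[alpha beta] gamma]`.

At the top level: head "scout" (specifically "cedar scout"); modifier "island stone".
"island stone" → head "stone", modifier "island".
"cedar scout" → head "scout", modifier "cedar".
So the structure is [[island stone] [cedar scout]].

[[island stone] [cedar scout]]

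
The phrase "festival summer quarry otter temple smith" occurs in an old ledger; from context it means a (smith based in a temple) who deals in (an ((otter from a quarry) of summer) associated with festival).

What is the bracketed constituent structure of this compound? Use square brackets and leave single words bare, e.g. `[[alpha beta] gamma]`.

[[festival [summer [quarry otter]]] [temple smith]]

Overall it is a kind of smith (specifically "temple smith"); the modifier is "festival summer quarry otter".
Inside "festival summer quarry otter": head "otter" (specifically "summer quarry otter"), modifier "festival".
Inside "summer quarry otter": head "otter" (specifically "quarry otter"), modifier "summer".
Inside "quarry otter": head "otter", modifier "quarry".
Inside "temple smith": head "smith", modifier "temple".
So the structure is [[festival [summer [quarry otter]]] [temple smith]].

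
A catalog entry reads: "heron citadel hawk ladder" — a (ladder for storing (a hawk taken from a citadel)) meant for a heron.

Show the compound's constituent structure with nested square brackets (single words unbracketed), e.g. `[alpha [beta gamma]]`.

[heron [[citadel hawk] ladder]]

Overall it is a kind of ladder (specifically "citadel hawk ladder"); the modifier is "heron".
Within "citadel hawk ladder", the head is "ladder" and the modifier is "citadel hawk".
Within "citadel hawk", the head is "hawk" and the modifier is "citadel".
Assembled: [heron [[citadel hawk] ladder]].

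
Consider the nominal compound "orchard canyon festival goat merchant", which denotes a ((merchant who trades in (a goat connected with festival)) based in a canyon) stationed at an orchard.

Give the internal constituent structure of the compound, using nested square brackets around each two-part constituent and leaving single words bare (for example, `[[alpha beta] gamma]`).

Overall it is a kind of merchant (specifically "canyon festival goat merchant"); the modifier is "orchard".
"canyon festival goat merchant" → head "merchant" (specifically "festival goat merchant"), modifier "canyon".
"festival goat merchant" → head "merchant", modifier "festival goat".
"festival goat" → head "goat", modifier "festival".
Putting it together: [orchard [canyon [[festival goat] merchant]]].

[orchard [canyon [[festival goat] merchant]]]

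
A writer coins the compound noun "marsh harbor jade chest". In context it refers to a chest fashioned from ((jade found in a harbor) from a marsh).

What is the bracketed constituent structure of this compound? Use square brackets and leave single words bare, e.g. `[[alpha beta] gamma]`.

[[marsh [harbor jade]] chest]

Overall it is a kind of chest; the modifier is "marsh harbor jade".
Inside "marsh harbor jade": head "jade" (specifically "harbor jade"), modifier "marsh".
Inside "harbor jade": head "jade", modifier "harbor".
So the structure is [[marsh [harbor jade]] chest].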